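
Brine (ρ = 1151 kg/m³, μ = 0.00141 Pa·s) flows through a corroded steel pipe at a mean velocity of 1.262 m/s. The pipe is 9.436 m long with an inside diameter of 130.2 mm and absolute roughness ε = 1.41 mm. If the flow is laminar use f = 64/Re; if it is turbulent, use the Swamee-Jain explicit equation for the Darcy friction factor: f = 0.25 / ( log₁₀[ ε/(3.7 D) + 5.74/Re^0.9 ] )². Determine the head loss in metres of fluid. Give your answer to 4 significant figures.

h_f ≈ 0.2328 m

Reynolds number Re = ρVD/μ = 1151 · 1.262 · 0.1302 / 0.00141 = 1.341e+05.
Re > 4000 → turbulent. Relative roughness ε/D = 0.00141/0.1302 = 0.0108. Swamee-Jain: f = 0.25/(log₁₀[0.0108/3.7 + 5.74/1.341e+05^0.9])² = 0.25/(log₁₀[0.00293 + 0.000139])² = 0.25/(-2.513)² = 0.03957.
Darcy-Weisbach: ΔP = f(L/D)(ρV²/2) = 0.03957·(9.436/0.1302)·(1151·1.262²/2) = 0.03957·72.47·916.6 = 2629 Pa.
Head loss h_f = ΔP/(ρg) = 2629/(1151·9.81) = 0.2328 m.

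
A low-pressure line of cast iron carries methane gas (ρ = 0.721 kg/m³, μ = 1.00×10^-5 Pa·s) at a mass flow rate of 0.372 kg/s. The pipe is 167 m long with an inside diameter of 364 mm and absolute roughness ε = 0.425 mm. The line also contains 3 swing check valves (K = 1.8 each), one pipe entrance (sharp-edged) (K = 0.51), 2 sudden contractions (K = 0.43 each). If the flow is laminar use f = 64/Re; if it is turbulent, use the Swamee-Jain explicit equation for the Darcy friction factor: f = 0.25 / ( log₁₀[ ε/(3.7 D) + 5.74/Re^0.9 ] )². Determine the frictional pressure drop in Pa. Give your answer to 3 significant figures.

ΔP ≈ 151 Pa

A = πD²/4 = π(0.364)²/4 = 0.1041 m²; mean velocity V = ṁ/(ρA) = 0.372/(0.721 · 0.1041) = 4.958 m/s.
Reynolds number Re = ρVD/μ = 0.721 · 4.958 · 0.364 / 1e-05 = 1.301e+05.
Re > 4000 → turbulent. Relative roughness ε/D = 0.000425/0.364 = 0.00117. Swamee-Jain: f = 0.25/(log₁₀[0.00117/3.7 + 5.74/1.301e+05^0.9])² = 0.25/(log₁₀[0.000316 + 0.000143])² = 0.25/(-3.338)² = 0.02243.
Total minor-loss coefficient ΣK = 3·1.8 + 1·0.51 + 2·0.43 = 6.77.
ΔP = [f·L/D + ΣK]·(ρV²/2) = [0.02243·167/0.364 + 6.77]·(0.721·4.958²/2) = [10.29 + 6.77]·8.862 = 151.2 Pa.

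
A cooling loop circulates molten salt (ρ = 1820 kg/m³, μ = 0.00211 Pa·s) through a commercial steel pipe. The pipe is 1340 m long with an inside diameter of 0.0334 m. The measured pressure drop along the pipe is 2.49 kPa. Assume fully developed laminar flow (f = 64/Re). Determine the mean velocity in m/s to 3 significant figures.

For laminar flow, f = 64/Re with Re = ρVD/μ, so Darcy-Weisbach reduces to ΔP = 32μLV/D². Solving for V: V = ΔP·D²/(32μL) = 2490·(0.0334)²/(32·0.00211·1340) = 0.0307 m/s.
Check: Re = ρVD/μ = 1820·0.0307·0.0334/0.00211 = 884.5 < 2300, so the laminar assumption holds.

V ≈ 0.0307 m/s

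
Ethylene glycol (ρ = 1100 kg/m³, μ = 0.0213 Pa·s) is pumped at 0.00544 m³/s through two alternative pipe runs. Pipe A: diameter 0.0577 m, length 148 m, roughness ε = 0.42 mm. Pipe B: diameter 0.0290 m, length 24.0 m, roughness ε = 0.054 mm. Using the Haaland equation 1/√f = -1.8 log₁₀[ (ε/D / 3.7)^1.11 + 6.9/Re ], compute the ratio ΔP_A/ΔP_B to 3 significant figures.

ΔP_A/ΔP_B ≈ 0.267

Pipe A: V = Q/A = 0.00544/0.002615 = 2.08 m/s; Re = 6199; ε/D = 0.00728; Haaland → f = 0.04307; ΔP_A = f(L/D)(ρV²/2) = 2.63e+05 Pa.
Pipe B: V = Q/A = 0.00544/0.0006605 = 8.236 m/s; Re = 1.233e+04; ε/D = 0.00186; Haaland → f = 0.03193; ΔP_B = f(L/D)(ρV²/2) = 9.857e+05 Pa.
ΔP_A/ΔP_B = 2.63e+05/9.857e+05 = 0.267.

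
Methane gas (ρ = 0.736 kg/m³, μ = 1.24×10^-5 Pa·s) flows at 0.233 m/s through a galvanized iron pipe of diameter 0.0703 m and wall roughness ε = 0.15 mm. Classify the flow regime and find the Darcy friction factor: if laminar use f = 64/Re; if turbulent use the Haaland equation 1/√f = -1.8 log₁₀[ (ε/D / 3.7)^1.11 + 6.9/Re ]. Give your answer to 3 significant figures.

f ≈ 0.0658

Re = ρVD/μ = 0.736·0.233·0.0703/1.24e-05 = 972.2.
Re < 2300 → laminar, so f = 64/Re = 0.06583 (roughness is irrelevant in laminar flow).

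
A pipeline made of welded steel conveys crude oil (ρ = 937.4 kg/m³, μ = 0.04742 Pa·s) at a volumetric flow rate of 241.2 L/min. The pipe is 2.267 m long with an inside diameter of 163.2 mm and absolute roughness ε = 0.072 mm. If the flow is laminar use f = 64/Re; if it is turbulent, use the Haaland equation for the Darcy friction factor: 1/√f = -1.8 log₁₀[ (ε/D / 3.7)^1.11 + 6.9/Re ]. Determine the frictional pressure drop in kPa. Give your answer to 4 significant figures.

Q = 241.2 L/min = 241.2/60000 = 0.00402 m³/s.
Cross-sectional area A = πD²/4 = π(0.1632)²/4 = 0.02092 m²; mean velocity V = Q/A = 0.00402/0.02092 = 0.1922 m/s.
Reynolds number Re = ρVD/μ = 937.4 · 0.1922 · 0.1632 / 0.0474 = 620.
Re < 2300 → laminar flow, so f = 64/Re = 64/620 = 0.1032 (the turbulent correlation is not needed).
Darcy-Weisbach: ΔP = f(L/D)(ρV²/2) = 0.1032·(2.267/0.1632)·(937.4·0.1922²/2) = 0.1032·13.89·17.31 = 24.82 Pa.
ΔP = 24.82 Pa = 0.02482 kPa.

ΔP ≈ 0.02482 kPa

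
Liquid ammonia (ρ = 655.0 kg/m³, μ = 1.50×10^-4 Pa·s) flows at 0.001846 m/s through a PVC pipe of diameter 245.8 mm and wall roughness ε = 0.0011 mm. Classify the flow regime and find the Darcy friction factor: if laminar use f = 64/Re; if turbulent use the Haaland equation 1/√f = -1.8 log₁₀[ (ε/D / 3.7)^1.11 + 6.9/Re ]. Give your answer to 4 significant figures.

Re = ρVD/μ = 655·0.001846·0.2458/0.00015 = 1981.
Re < 2300 → laminar, so f = 64/Re = 0.0323 (roughness is irrelevant in laminar flow).

f ≈ 0.03230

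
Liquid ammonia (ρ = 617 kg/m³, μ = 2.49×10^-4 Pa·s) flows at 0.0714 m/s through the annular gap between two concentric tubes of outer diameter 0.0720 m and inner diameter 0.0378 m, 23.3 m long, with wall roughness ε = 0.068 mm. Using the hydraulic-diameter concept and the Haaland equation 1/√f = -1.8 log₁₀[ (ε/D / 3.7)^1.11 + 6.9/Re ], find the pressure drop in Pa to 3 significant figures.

ΔP ≈ 40.4 Pa

Hydraulic diameter D_h = 4A/P = D_o - D_i = 0.072 - 0.0378 = 0.0342 m.
Re = ρVD_h/μ = 617·0.0714·0.0342/0.000249 = 6051.
ε/D_h = 6.8e-05/0.0342 = 0.00199; Haaland gives 1/√f = -1.8 log₁₀[0.000235+0.00114] = 5.151, so f = 0.03769.
ΔP = f(L/D_h)(ρV²/2) = 0.03769·23.3/0.0342·1.573 = 40.38 Pa.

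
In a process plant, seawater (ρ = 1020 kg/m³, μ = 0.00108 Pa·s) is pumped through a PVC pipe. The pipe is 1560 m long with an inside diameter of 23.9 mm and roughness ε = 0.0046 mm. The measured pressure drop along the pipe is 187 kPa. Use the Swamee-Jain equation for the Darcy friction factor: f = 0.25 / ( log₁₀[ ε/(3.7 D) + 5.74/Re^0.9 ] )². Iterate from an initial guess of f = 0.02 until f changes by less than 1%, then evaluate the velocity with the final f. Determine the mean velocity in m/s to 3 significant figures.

Rearranging Darcy-Weisbach: V = √(2·ΔP·D/(f·L·ρ)). With ε/D = 4.6e-06/0.0239 = 0.000192, iterate starting from f = 0.02:
  f = 0.02 → V = √(2·1.87e+05·0.0239/(0.02·1560·1020)) = 0.53 m/s; Re = ρVD/μ = 1.196e+04; f → 0.02987
  f = 0.02987 → V = 0.4337 m/s; Re = 9789; f → 0.03149
  f = 0.03149 → V = 0.4224 m/s; Re = 9534; f → 0.03171
Converged (Δf/f < 1%). With the final f = 0.03171: V = √(2·1.87e+05·0.0239/(0.03171·1560·1020)) = 0.4209 m/s.

V ≈ 0.421 m/s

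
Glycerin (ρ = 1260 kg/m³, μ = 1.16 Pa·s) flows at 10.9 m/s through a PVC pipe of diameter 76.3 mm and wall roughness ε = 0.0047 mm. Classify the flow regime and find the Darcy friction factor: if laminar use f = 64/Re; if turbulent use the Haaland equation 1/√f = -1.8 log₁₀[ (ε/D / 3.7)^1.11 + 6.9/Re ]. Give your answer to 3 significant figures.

Re = ρVD/μ = 1260·10.9·0.0763/1.16 = 903.4.
Re < 2300 → laminar, so f = 64/Re = 0.07085 (roughness is irrelevant in laminar flow).

f ≈ 0.0708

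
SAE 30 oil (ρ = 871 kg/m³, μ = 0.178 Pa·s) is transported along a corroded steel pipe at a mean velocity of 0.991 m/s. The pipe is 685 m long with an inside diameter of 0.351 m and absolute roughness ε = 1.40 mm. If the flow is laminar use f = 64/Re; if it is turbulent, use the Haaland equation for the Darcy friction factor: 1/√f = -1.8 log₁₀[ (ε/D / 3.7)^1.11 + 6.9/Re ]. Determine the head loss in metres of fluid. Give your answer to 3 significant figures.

h_f ≈ 3.67 m

Reynolds number Re = ρVD/μ = 871 · 0.991 · 0.351 / 0.178 = 1702.
Re < 2300 → laminar flow, so f = 64/Re = 64/1702 = 0.0376 (the turbulent correlation is not needed).
Darcy-Weisbach: ΔP = f(L/D)(ρV²/2) = 0.0376·(685/0.351)·(871·0.991²/2) = 0.0376·1952·427.7 = 3.138e+04 Pa.
Head loss h_f = ΔP/(ρg) = 3.138e+04/(871·9.81) = 3.67 m.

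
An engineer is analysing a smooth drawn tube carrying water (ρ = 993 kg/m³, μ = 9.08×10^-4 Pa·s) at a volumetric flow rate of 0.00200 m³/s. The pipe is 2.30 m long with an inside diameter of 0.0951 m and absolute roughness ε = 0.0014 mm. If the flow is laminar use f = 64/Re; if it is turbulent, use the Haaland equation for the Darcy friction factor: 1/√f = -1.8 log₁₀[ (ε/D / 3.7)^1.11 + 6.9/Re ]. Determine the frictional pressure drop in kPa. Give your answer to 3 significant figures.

ΔP ≈ 0.0223 kPa

Cross-sectional area A = πD²/4 = π(0.0951)²/4 = 0.007103 m²; mean velocity V = Q/A = 0.002/0.007103 = 0.2816 m/s.
Reynolds number Re = ρVD/μ = 993 · 0.2816 · 0.0951 / 0.000908 = 2.928e+04.
Re > 4000 → turbulent. Relative roughness ε/D = 1.4e-06/0.0951 = 1.47e-05. Haaland: 1/√f = -1.8 log₁₀[(1.47e-05/3.7)^1.11 + 6.9/2.928e+04] = -1.8 log₁₀[1.01e-06 + 0.000236] = 6.527, so f = 0.02348.
Darcy-Weisbach: ΔP = f(L/D)(ρV²/2) = 0.02348·(2.3/0.0951)·(993·0.2816²/2) = 0.02348·24.19·39.36 = 22.35 Pa.
ΔP = 22.35 Pa = 0.0223 kPa.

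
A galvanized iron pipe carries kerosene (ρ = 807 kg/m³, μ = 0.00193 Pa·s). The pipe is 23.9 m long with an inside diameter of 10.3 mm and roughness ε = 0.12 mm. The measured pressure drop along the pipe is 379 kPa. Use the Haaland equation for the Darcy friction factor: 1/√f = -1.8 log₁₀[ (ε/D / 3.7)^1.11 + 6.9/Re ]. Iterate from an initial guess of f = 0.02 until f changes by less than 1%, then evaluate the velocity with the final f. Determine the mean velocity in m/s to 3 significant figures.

Rearranging Darcy-Weisbach: V = √(2·ΔP·D/(f·L·ρ)). With ε/D = 0.00012/0.0103 = 0.0117, iterate starting from f = 0.02:
  f = 0.02 → V = √(2·3.79e+05·0.0103/(0.02·23.9·807)) = 4.499 m/s; Re = ρVD/μ = 1.938e+04; f → 0.04255
  f = 0.04255 → V = 3.084 m/s; Re = 1.328e+04; f → 0.04364
  f = 0.04364 → V = 3.046 m/s; Re = 1.312e+04; f → 0.04368
Converged (Δf/f < 1%). With the final f = 0.04368: V = √(2·3.79e+05·0.0103/(0.04368·23.9·807)) = 3.044 m/s.

V ≈ 3.04 m/s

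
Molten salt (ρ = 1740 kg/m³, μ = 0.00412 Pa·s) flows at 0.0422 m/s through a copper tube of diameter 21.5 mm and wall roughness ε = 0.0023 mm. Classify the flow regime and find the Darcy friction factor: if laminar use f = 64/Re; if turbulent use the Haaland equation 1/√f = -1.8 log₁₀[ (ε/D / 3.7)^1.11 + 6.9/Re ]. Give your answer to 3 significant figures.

Re = ρVD/μ = 1740·0.0422·0.0215/0.00412 = 383.2.
Re < 2300 → laminar, so f = 64/Re = 0.167 (roughness is irrelevant in laminar flow).

f ≈ 0.167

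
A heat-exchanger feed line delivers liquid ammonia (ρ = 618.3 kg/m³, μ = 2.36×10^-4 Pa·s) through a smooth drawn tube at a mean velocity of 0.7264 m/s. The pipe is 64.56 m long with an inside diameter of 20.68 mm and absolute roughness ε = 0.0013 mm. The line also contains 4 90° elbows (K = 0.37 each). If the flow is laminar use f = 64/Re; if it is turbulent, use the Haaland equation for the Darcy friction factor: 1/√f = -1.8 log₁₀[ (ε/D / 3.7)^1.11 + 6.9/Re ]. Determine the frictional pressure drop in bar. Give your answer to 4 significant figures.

ΔP ≈ 0.1146 bar

Reynolds number Re = ρVD/μ = 618.3 · 0.7264 · 0.02068 / 0.000236 = 3.936e+04.
Re > 4000 → turbulent. Relative roughness ε/D = 1.3e-06/0.02068 = 6.29e-05. Haaland: 1/√f = -1.8 log₁₀[(6.29e-05/3.7)^1.11 + 6.9/3.936e+04] = -1.8 log₁₀[5.08e-06 + 0.000175] = 6.739, so f = 0.02202.
Total minor-loss coefficient ΣK = 4·0.37 = 1.48.
ΔP = [f·L/D + ΣK]·(ρV²/2) = [0.02202·64.56/0.02068 + 1.48]·(618.3·0.7264²/2) = [68.75 + 1.48]·163.1 = 1.146e+04 Pa.
ΔP = 1.146e+04 Pa = 0.1146 bar.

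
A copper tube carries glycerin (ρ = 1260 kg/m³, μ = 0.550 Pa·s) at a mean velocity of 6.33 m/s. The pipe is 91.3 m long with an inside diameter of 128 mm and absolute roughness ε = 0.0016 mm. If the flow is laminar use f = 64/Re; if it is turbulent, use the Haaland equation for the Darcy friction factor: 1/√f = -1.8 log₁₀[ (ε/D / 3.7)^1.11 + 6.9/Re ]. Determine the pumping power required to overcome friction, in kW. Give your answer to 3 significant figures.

P ≈ 50.6 kW

Reynolds number Re = ρVD/μ = 1260 · 6.33 · 0.128 / 0.55 = 1856.
Re < 2300 → laminar flow, so f = 64/Re = 64/1856 = 0.03448 (the turbulent correlation is not needed).
Darcy-Weisbach: ΔP = f(L/D)(ρV²/2) = 0.03448·(91.3/0.128)·(1260·6.33²/2) = 0.03448·713.3·2.524e+04 = 6.208e+05 Pa.
Q = V·A = 6.33·0.01287 = 0.08145 m³/s.
Pumping power P = QΔP = 0.08145·6.208e+05 = 50570 W = 50.6 kW.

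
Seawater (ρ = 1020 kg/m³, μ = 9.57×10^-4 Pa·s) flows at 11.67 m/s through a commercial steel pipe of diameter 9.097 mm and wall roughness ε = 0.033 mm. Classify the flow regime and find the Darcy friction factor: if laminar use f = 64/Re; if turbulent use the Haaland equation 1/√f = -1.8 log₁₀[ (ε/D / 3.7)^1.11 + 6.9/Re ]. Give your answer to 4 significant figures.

f ≈ 0.02860

Re = ρVD/μ = 1020·11.67·0.009097/0.000957 = 1.132e+05.
Re > 4000 → turbulent. ε/D = 3.3e-05/0.009097 = 0.00363; Haaland: 1/√f = -1.8 log₁₀[0.000458 + 6.1e-05] = 5.913, so f = 0.0286.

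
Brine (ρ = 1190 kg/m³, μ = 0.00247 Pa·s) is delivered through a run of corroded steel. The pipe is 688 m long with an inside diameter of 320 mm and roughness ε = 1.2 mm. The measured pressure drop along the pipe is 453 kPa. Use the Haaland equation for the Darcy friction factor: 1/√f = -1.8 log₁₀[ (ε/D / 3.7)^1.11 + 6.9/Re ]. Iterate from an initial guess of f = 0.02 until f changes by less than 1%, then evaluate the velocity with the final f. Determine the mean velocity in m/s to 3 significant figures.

Rearranging Darcy-Weisbach: V = √(2·ΔP·D/(f·L·ρ)). With ε/D = 0.0012/0.32 = 0.00375, iterate starting from f = 0.02:
  f = 0.02 → V = √(2·4.53e+05·0.32/(0.02·688·1190)) = 4.208 m/s; Re = ρVD/μ = 6.487e+05; f → 0.0281
  f = 0.0281 → V = 3.55 m/s; Re = 5.472e+05; f → 0.02813
Converged (Δf/f < 1%). With the final f = 0.02813: V = √(2·4.53e+05·0.32/(0.02813·688·1190)) = 3.548 m/s.

V ≈ 3.55 m/s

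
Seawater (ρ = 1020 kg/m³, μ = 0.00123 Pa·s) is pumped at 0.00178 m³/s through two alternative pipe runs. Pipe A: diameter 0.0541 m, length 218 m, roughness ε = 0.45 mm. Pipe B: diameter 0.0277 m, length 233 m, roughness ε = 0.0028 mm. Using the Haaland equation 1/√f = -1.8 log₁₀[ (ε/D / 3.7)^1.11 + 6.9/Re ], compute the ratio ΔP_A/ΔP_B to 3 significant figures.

ΔP_A/ΔP_B ≈ 0.0626

Pipe A: V = Q/A = 0.00178/0.002299 = 0.7743 m/s; Re = 3.474e+04; ε/D = 0.00832; Haaland → f = 0.03746; ΔP_A = f(L/D)(ρV²/2) = 4.616e+04 Pa.
Pipe B: V = Q/A = 0.00178/0.0006026 = 2.954 m/s; Re = 6.785e+04; ε/D = 0.000101; Haaland → f = 0.01971; ΔP_B = f(L/D)(ρV²/2) = 7.376e+05 Pa.
ΔP_A/ΔP_B = 4.616e+04/7.376e+05 = 0.0626.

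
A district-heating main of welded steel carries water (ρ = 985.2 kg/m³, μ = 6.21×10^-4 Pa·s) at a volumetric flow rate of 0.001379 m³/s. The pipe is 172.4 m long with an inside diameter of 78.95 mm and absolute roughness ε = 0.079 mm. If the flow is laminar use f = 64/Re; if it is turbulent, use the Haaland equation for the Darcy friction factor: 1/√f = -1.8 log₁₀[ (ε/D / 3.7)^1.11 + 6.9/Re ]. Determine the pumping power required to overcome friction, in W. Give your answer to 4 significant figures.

P ≈ 2.939 W

Cross-sectional area A = πD²/4 = π(0.07895)²/4 = 0.004895 m²; mean velocity V = Q/A = 0.001379/0.004895 = 0.2817 m/s.
Reynolds number Re = ρVD/μ = 985.2 · 0.2817 · 0.07895 / 0.000621 = 3.528e+04.
Re > 4000 → turbulent. Relative roughness ε/D = 7.9e-05/0.07895 = 0.001. Haaland: 1/√f = -1.8 log₁₀[(0.001/3.7)^1.11 + 6.9/3.528e+04] = -1.8 log₁₀[0.00011 + 0.000196] = 6.328, so f = 0.02497.
Darcy-Weisbach: ΔP = f(L/D)(ρV²/2) = 0.02497·(172.4/0.07895)·(985.2·0.2817²/2) = 0.02497·2184·39.09 = 2132 Pa.
Pumping power P = QΔP = 0.001379·2132 = 2.9394 W = 2.939 W.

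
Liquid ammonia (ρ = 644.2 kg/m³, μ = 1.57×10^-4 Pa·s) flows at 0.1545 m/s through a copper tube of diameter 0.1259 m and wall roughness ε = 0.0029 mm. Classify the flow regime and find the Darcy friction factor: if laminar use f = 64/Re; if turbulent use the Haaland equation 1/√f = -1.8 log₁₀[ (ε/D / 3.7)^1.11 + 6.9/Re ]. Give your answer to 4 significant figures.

Re = ρVD/μ = 644.2·0.1545·0.1259/0.000157 = 7.981e+04.
Re > 4000 → turbulent. ε/D = 2.9e-06/0.1259 = 2.3e-05; Haaland: 1/√f = -1.8 log₁₀[1.67e-06 + 8.65e-05] = 7.299, so f = 0.01877.

f ≈ 0.01877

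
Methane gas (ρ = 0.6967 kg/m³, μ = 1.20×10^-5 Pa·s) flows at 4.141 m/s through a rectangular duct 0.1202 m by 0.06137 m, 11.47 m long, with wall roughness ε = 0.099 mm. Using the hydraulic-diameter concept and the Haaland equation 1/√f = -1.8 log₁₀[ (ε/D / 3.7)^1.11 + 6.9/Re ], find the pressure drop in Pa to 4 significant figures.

Hydraulic diameter D_h = 4A/P = 4·(0.1202·0.06137)/(2·(0.1202+0.06137)) = 0.02951/0.3631 = 0.08125 m.
Re = ρVD_h/μ = 0.6967·4.141·0.08125/1.2e-05 = 1.954e+04.
ε/D_h = 9.9e-05/0.08125 = 0.00122; Haaland gives 1/√f = -1.8 log₁₀[0.000136+0.000353] = 5.958, so f = 0.02817.
ΔP = f(L/D_h)(ρV²/2) = 0.02817·11.47/0.08125·5.973 = 23.75 Pa.

ΔP ≈ 23.75 Pa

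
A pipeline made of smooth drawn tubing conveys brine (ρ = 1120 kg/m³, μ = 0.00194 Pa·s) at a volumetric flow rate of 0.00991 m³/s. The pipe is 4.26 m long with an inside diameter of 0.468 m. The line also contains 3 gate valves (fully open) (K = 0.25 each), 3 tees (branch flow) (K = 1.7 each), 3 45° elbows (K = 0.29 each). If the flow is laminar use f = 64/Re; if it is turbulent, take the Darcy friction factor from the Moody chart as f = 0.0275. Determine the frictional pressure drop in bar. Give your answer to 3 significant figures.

Cross-sectional area A = πD²/4 = π(0.468)²/4 = 0.172 m²; mean velocity V = Q/A = 0.00991/0.172 = 0.05761 m/s.
Reynolds number Re = ρVD/μ = 1120 · 0.05761 · 0.468 / 0.00194 = 1.557e+04.
Re > 4000 → turbulent; use the Moody-chart value f = 0.0275.
Total minor-loss coefficient ΣK = 3·0.25 + 3·1.7 + 3·0.29 = 6.72.
ΔP = [f·L/D + ΣK]·(ρV²/2) = [0.0275·4.26/0.468 + 6.72]·(1120·0.05761²/2) = [0.2503 + 6.72]·1.859 = 12.95 Pa.
ΔP = 12.95 Pa = 1.30×10^-4 bar.

ΔP ≈ 1.30×10^-4 bar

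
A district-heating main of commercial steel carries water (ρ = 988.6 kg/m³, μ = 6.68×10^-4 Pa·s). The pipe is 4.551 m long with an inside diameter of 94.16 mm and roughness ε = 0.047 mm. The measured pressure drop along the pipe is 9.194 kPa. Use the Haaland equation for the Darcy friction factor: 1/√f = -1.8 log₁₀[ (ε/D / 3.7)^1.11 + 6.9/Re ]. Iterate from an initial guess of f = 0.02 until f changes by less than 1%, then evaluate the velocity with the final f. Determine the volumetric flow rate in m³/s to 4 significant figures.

Q ≈ 0.03276 m³/s

Rearranging Darcy-Weisbach: V = √(2·ΔP·D/(f·L·ρ)). With ε/D = 4.7e-05/0.09416 = 0.000499, iterate starting from f = 0.02:
  f = 0.02 → V = √(2·9194·0.09416/(0.02·4.551·988.6)) = 4.387 m/s; Re = ρVD/μ = 6.113e+05; f → 0.01743
  f = 0.01743 → V = 4.699 m/s; Re = 6.548e+05; f → 0.01738
Converged (Δf/f < 1%). With the final f = 0.01738: V = √(2·9194·0.09416/(0.01738·4.551·988.6)) = 4.705 m/s.
Q = V·A = 4.705·(π/4·0.09416²) = 0.03276 m³/s = 0.03276 m³/s.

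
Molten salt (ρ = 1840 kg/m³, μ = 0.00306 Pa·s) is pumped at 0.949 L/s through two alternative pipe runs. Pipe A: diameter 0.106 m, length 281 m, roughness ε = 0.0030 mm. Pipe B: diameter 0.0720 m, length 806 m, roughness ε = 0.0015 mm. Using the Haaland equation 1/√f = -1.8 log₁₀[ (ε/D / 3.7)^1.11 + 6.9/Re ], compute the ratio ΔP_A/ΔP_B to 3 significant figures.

ΔP_A/ΔP_B ≈ 0.0562

Pipe A: V = Q/A = 0.000949/0.008825 = 0.1075 m/s; Re = 6854; ε/D = 2.83e-05; Haaland → f = 0.03438; ΔP_A = f(L/D)(ρV²/2) = 969.7 Pa.
Pipe B: V = Q/A = 0.000949/0.004072 = 0.2331 m/s; Re = 1.009e+04; ε/D = 2.08e-05; Haaland → f = 0.03083; ΔP_B = f(L/D)(ρV²/2) = 1.725e+04 Pa.
ΔP_A/ΔP_B = 969.7/1.725e+04 = 0.0562.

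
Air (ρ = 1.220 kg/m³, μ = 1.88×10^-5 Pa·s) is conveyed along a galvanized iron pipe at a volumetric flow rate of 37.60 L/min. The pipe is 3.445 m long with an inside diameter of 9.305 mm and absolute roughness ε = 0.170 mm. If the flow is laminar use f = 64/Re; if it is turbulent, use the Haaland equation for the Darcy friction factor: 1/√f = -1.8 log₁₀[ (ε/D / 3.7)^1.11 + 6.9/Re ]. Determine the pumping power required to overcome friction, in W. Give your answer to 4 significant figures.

P ≈ 0.6447 W

Q = 37.60 L/min = 37.60/60000 = 0.0006267 m³/s.
Cross-sectional area A = πD²/4 = π(0.009305)²/4 = 6.8e-05 m²; mean velocity V = Q/A = 0.0006267/6.8e-05 = 9.215 m/s.
Reynolds number Re = ρVD/μ = 1.22 · 9.215 · 0.009305 / 1.88e-05 = 5565.
Re > 4000 → turbulent. Relative roughness ε/D = 0.00017/0.009305 = 0.0183. Haaland: 1/√f = -1.8 log₁₀[(0.0183/3.7)^1.11 + 6.9/5565] = -1.8 log₁₀[0.00275 + 0.00124] = 4.318, so f = 0.05364.
Darcy-Weisbach: ΔP = f(L/D)(ρV²/2) = 0.05364·(3.445/0.009305)·(1.22·9.215²/2) = 0.05364·370.2·51.8 = 1029 Pa.
Pumping power P = QΔP = 0.0006267·1029 = 0.64472 W = 0.6447 W.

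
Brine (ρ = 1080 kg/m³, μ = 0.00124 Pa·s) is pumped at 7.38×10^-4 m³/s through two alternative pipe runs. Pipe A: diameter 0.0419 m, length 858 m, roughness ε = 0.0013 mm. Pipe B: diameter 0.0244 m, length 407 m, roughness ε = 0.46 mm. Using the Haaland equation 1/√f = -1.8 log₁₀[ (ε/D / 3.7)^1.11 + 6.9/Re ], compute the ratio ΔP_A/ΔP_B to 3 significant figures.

ΔP_A/ΔP_B ≈ 0.0751

Pipe A: V = Q/A = 0.000738/0.001379 = 0.5352 m/s; Re = 1.953e+04; ε/D = 3.1e-05; Haaland → f = 0.02594; ΔP_A = f(L/D)(ρV²/2) = 8.219e+04 Pa.
Pipe B: V = Q/A = 0.000738/0.0004676 = 1.578 m/s; Re = 3.354e+04; ε/D = 0.0189; Haaland → f = 0.0488; ΔP_B = f(L/D)(ρV²/2) = 1.095e+06 Pa.
ΔP_A/ΔP_B = 8.219e+04/1.095e+06 = 0.0751.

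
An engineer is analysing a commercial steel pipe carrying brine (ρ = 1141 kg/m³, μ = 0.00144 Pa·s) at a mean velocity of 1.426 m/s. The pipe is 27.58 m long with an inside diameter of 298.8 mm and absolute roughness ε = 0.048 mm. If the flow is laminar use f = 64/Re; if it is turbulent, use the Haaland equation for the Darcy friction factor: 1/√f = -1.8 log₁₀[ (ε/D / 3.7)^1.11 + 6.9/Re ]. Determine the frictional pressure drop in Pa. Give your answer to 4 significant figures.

Reynolds number Re = ρVD/μ = 1141 · 1.426 · 0.2988 / 0.00144 = 3.376e+05.
Re > 4000 → turbulent. Relative roughness ε/D = 4.8e-05/0.2988 = 0.000161. Haaland: 1/√f = -1.8 log₁₀[(0.000161/3.7)^1.11 + 6.9/3.376e+05] = -1.8 log₁₀[1.44e-05 + 2.04e-05] = 8.025, so f = 0.01553.
Darcy-Weisbach: ΔP = f(L/D)(ρV²/2) = 0.01553·(27.58/0.2988)·(1141·1.426²/2) = 0.01553·92.3·1160 = 1663 Pa.

ΔP ≈ 1663 Pa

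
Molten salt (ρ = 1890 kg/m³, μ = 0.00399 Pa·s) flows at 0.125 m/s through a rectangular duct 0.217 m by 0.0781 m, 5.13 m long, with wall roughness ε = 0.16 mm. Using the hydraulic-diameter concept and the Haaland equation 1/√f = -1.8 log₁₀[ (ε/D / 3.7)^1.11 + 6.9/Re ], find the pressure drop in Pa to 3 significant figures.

ΔP ≈ 23.7 Pa

Hydraulic diameter D_h = 4A/P = 4·(0.217·0.0781)/(2·(0.217+0.0781)) = 0.06779/0.5902 = 0.1149 m.
Re = ρVD_h/μ = 1890·0.125·0.1149/0.00399 = 6801.
ε/D_h = 0.00016/0.1149 = 0.00139; Haaland gives 1/√f = -1.8 log₁₀[0.000158+0.00101] = 5.275, so f = 0.03593.
ΔP = f(L/D_h)(ρV²/2) = 0.03593·5.13/0.1149·14.77 = 23.7 Pa.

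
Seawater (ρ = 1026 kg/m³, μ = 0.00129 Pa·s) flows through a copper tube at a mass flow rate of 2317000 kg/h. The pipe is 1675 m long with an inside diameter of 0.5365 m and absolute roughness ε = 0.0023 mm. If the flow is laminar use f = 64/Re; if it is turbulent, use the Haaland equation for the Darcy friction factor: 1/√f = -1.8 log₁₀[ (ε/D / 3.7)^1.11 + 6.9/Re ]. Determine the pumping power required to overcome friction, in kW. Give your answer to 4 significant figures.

P ≈ 87.77 kW

ṁ = 2317000 kg/h = 2317000/3600 = 643.6 kg/s.
A = πD²/4 = π(0.5365)²/4 = 0.2261 m²; mean velocity V = ṁ/(ρA) = 643.6/(1026 · 0.2261) = 2.775 m/s.
Reynolds number Re = ρVD/μ = 1026 · 2.775 · 0.5365 / 0.00129 = 1.184e+06.
Re > 4000 → turbulent. Relative roughness ε/D = 2.3e-06/0.5365 = 4.29e-06. Haaland: 1/√f = -1.8 log₁₀[(4.29e-06/3.7)^1.11 + 6.9/1.184e+06] = -1.8 log₁₀[2.58e-07 + 5.83e-06] = 9.388, so f = 0.01135.
Darcy-Weisbach: ΔP = f(L/D)(ρV²/2) = 0.01135·(1675/0.5365)·(1026·2.775²/2) = 0.01135·3122·3950 = 1.399e+05 Pa.
Q = ṁ/ρ = 643.6/1026 = 0.6273 m³/s.
Pumping power P = QΔP = 0.6273·1.399e+05 = 87772 W = 87.77 kW.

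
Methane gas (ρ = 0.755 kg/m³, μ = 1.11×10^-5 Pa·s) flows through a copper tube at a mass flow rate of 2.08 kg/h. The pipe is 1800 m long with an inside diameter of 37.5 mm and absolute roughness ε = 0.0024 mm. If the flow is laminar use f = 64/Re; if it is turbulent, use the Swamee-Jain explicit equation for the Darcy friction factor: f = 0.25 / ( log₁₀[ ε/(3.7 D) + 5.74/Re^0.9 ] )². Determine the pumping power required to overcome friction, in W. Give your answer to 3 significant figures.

P ≈ 0.241 W

ṁ = 2.08 kg/h = 2.08/3600 = 0.0005778 kg/s.
A = πD²/4 = π(0.0375)²/4 = 0.001104 m²; mean velocity V = ṁ/(ρA) = 0.0005778/(0.755 · 0.001104) = 0.6929 m/s.
Reynolds number Re = ρVD/μ = 0.755 · 0.6929 · 0.0375 / 1.11e-05 = 1767.
Re < 2300 → laminar flow, so f = 64/Re = 64/1767 = 0.03621 (the turbulent correlation is not needed).
Darcy-Weisbach: ΔP = f(L/D)(ρV²/2) = 0.03621·(1800/0.0375)·(0.755·0.6929²/2) = 0.03621·4.8e+04·0.1812 = 315 Pa.
Q = ṁ/ρ = 0.0005778/0.755 = 0.0007653 m³/s.
Pumping power P = QΔP = 0.0007653·315 = 0.2411 W = 0.241 W.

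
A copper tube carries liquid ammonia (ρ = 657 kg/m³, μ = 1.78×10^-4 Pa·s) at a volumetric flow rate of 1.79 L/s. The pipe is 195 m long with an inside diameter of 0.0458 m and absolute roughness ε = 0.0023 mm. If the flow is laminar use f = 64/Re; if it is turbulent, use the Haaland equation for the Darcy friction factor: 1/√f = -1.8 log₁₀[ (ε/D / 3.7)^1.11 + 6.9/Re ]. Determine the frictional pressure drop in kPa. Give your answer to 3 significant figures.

Q = 1.79 L/s = 1.79/1000 = 0.00179 m³/s.
Cross-sectional area A = πD²/4 = π(0.0458)²/4 = 0.001647 m²; mean velocity V = Q/A = 0.00179/0.001647 = 1.087 m/s.
Reynolds number Re = ρVD/μ = 657 · 1.087 · 0.0458 / 0.000178 = 1.837e+05.
Re > 4000 → turbulent. Relative roughness ε/D = 2.3e-06/0.0458 = 5.02e-05. Haaland: 1/√f = -1.8 log₁₀[(5.02e-05/3.7)^1.11 + 6.9/1.837e+05] = -1.8 log₁₀[3.96e-06 + 3.76e-05] = 7.887, so f = 0.01608.
Darcy-Weisbach: ΔP = f(L/D)(ρV²/2) = 0.01608·(195/0.0458)·(657·1.087²/2) = 0.01608·4258·387.8 = 2.654e+04 Pa.
ΔP = 2.654e+04 Pa = 26.5 kPa.

ΔP ≈ 26.5 kPa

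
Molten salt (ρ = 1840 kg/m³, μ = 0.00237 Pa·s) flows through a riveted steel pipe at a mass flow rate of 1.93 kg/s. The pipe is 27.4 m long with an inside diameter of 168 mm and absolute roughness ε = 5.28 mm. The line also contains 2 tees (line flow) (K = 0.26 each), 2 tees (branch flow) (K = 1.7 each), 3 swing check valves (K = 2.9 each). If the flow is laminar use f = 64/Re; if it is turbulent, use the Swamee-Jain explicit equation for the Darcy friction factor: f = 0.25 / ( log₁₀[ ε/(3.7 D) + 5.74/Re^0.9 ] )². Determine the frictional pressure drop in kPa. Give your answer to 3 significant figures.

A = πD²/4 = π(0.168)²/4 = 0.02217 m²; mean velocity V = ṁ/(ρA) = 1.93/(1840 · 0.02217) = 0.04732 m/s.
Reynolds number Re = ρVD/μ = 1840 · 0.04732 · 0.168 / 0.00237 = 6172.
Re > 4000 → turbulent. Relative roughness ε/D = 0.00528/0.168 = 0.0314. Swamee-Jain: f = 0.25/(log₁₀[0.0314/3.7 + 5.74/6172^0.9])² = 0.25/(log₁₀[0.00849 + 0.00223])² = 0.25/(-1.97)² = 0.06443.
Total minor-loss coefficient ΣK = 2·0.26 + 2·1.7 + 3·2.9 = 12.6.
ΔP = [f·L/D + ΣK]·(ρV²/2) = [0.06443·27.4/0.168 + 12.6]·(1840·0.04732²/2) = [10.51 + 12.6]·2.06 = 47.64 Pa.
ΔP = 47.64 Pa = 0.0476 kPa.

ΔP ≈ 0.0476 kPa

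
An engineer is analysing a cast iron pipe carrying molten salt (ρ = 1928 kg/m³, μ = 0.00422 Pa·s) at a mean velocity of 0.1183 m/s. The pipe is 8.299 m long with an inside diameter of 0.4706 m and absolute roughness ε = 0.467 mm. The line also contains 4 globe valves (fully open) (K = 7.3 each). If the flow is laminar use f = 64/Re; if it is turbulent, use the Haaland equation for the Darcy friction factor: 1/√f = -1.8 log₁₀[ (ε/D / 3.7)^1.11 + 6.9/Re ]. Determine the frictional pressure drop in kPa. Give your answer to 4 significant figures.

ΔP ≈ 0.4002 kPa

Reynolds number Re = ρVD/μ = 1928 · 0.1183 · 0.4706 / 0.00422 = 2.543e+04.
Re > 4000 → turbulent. Relative roughness ε/D = 0.000467/0.4706 = 0.000992. Haaland: 1/√f = -1.8 log₁₀[(0.000992/3.7)^1.11 + 6.9/2.543e+04] = -1.8 log₁₀[0.000109 + 0.000271] = 6.157, so f = 0.02638.
Total minor-loss coefficient ΣK = 4·7.3 = 29.2.
ΔP = [f·L/D + ΣK]·(ρV²/2) = [0.02638·8.299/0.4706 + 29.2]·(1928·0.1183²/2) = [0.4652 + 29.2]·13.49 = 400.2 Pa.
ΔP = 400.2 Pa = 0.4002 kPa.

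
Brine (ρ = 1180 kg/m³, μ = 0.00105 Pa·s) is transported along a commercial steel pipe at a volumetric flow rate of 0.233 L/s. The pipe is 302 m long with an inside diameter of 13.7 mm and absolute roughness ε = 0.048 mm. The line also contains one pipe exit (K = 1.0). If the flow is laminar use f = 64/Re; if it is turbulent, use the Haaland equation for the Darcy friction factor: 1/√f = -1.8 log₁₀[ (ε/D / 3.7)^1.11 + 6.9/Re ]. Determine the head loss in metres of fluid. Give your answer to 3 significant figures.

Q = 0.233 L/s = 0.233/1000 = 0.000233 m³/s.
Cross-sectional area A = πD²/4 = π(0.0137)²/4 = 0.0001474 m²; mean velocity V = Q/A = 0.000233/0.0001474 = 1.581 m/s.
Reynolds number Re = ρVD/μ = 1180 · 1.581 · 0.0137 / 0.00105 = 2.434e+04.
Re > 4000 → turbulent. Relative roughness ε/D = 4.8e-05/0.0137 = 0.0035. Haaland: 1/√f = -1.8 log₁₀[(0.0035/3.7)^1.11 + 6.9/2.434e+04] = -1.8 log₁₀[0.00044 + 0.000284] = 5.653, so f = 0.0313.
Total minor-loss coefficient ΣK = 1·1 = 1.
ΔP = [f·L/D + ΣK]·(ρV²/2) = [0.0313·302/0.0137 + 1]·(1180·1.581²/2) = [689.9 + 1]·1474 = 1.018e+06 Pa.
Head loss h_f = ΔP/(ρg) = 1.018e+06/(1180·9.81) = 88.0 m.

h_f ≈ 88.0 m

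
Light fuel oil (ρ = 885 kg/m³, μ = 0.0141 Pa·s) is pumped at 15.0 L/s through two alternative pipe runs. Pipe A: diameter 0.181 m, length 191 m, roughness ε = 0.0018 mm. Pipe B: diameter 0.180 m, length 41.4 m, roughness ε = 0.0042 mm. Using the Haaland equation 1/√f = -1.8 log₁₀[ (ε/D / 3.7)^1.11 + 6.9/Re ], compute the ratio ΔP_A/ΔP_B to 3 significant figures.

Pipe A: V = Q/A = 0.015/0.02573 = 0.583 m/s; Re = 6623; ε/D = 9.94e-06; Haaland → f = 0.03471; ΔP_A = f(L/D)(ρV²/2) = 5508 Pa.
Pipe B: V = Q/A = 0.015/0.02545 = 0.5895 m/s; Re = 6660; ε/D = 2.33e-05; Haaland → f = 0.03466; ΔP_B = f(L/D)(ρV²/2) = 1226 Pa.
ΔP_A/ΔP_B = 5508/1226 = 4.49.

ΔP_A/ΔP_B ≈ 4.49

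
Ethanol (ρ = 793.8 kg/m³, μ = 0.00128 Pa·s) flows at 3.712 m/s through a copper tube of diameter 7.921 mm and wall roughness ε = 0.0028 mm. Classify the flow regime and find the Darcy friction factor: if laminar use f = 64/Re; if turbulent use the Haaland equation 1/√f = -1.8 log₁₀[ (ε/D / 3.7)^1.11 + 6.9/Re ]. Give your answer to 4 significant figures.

f ≈ 0.02695

Re = ρVD/μ = 793.8·3.712·0.007921/0.00128 = 1.823e+04.
Re > 4000 → turbulent. ε/D = 2.8e-06/0.007921 = 0.000353; Haaland: 1/√f = -1.8 log₁₀[3.45e-05 + 0.000378] = 6.091, so f = 0.02695.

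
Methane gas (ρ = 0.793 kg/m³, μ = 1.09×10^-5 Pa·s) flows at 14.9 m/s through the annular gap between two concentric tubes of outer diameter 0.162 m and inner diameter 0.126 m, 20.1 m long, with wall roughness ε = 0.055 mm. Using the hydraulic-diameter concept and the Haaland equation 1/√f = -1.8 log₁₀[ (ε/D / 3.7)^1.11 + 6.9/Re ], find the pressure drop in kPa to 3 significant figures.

Hydraulic diameter D_h = 4A/P = D_o - D_i = 0.162 - 0.126 = 0.036 m.
Re = ρVD_h/μ = 0.793·14.9·0.036/1.09e-05 = 3.902e+04.
ε/D_h = 5.5e-05/0.036 = 0.00153; Haaland gives 1/√f = -1.8 log₁₀[0.000175+0.000177] = 6.216, so f = 0.02588.
ΔP = f(L/D_h)(ρV²/2) = 0.02588·20.1/0.036·88.03 = 1272 Pa.
ΔP = 1.27 kPa.

ΔP ≈ 1.27 kPa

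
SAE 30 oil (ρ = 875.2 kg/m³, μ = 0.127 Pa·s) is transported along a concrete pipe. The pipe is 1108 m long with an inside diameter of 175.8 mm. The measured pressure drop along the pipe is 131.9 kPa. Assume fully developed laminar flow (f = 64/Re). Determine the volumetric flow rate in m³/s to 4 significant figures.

Q ≈ 0.02197 m³/s

For laminar flow, f = 64/Re with Re = ρVD/μ, so Darcy-Weisbach reduces to ΔP = 32μLV/D². Solving for V: V = ΔP·D²/(32μL) = 1.319e+05·(0.1758)²/(32·0.127·1108) = 0.9053 m/s.
Check: Re = ρVD/μ = 875.2·0.9053·0.1758/0.127 = 1097 < 2300, so the laminar assumption holds.
Q = V·A = 0.9053·(π/4·0.1758²) = 0.02197 m³/s = 0.02197 m³/s.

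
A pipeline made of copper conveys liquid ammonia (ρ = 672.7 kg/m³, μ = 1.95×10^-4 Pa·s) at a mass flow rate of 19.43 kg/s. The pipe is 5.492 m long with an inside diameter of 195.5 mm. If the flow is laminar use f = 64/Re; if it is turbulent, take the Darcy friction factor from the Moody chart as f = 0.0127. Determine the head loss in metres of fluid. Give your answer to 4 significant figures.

h_f ≈ 0.01684 m

A = πD²/4 = π(0.1955)²/4 = 0.03002 m²; mean velocity V = ṁ/(ρA) = 19.43/(672.7 · 0.03002) = 0.9622 m/s.
Reynolds number Re = ρVD/μ = 672.7 · 0.9622 · 0.1955 / 0.000195 = 6.489e+05.
Re > 4000 → turbulent; use the Moody-chart value f = 0.0127.
Darcy-Weisbach: ΔP = f(L/D)(ρV²/2) = 0.0127·(5.492/0.1955)·(672.7·0.9622²/2) = 0.0127·28.09·311.4 = 111.1 Pa.
Head loss h_f = ΔP/(ρg) = 111.1/(672.7·9.81) = 0.01684 m.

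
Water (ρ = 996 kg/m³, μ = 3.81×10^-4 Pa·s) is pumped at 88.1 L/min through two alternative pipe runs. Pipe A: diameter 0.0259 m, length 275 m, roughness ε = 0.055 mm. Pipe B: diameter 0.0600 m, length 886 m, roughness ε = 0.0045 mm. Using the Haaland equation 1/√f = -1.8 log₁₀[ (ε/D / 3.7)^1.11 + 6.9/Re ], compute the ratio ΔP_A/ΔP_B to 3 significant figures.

Pipe A: V = Q/A = 0.001468/0.0005269 = 2.787 m/s; Re = 1.887e+05; ε/D = 0.00212; Haaland → f = 0.02464; ΔP_A = f(L/D)(ρV²/2) = 1.012e+06 Pa.
Pipe B: V = Q/A = 0.001468/0.002827 = 0.5193 m/s; Re = 8.146e+04; ε/D = 7.5e-05; Haaland → f = 0.0189; ΔP_B = f(L/D)(ρV²/2) = 3.748e+04 Pa.
ΔP_A/ΔP_B = 1.012e+06/3.748e+04 = 27.0.

ΔP_A/ΔP_B ≈ 27.0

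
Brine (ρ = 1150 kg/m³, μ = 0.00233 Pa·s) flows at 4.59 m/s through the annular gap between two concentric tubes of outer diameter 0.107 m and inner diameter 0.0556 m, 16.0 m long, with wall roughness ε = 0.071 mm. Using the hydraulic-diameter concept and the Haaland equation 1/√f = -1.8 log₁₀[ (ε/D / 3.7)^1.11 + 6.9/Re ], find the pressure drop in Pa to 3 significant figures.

ΔP ≈ 86600 Pa

Hydraulic diameter D_h = 4A/P = D_o - D_i = 0.107 - 0.0556 = 0.0514 m.
Re = ρVD_h/μ = 1150·4.59·0.0514/0.00233 = 1.164e+05.
ε/D_h = 7.1e-05/0.0514 = 0.00138; Haaland gives 1/√f = -1.8 log₁₀[0.000157+5.93e-05] = 6.598, so f = 0.02297.
ΔP = f(L/D_h)(ρV²/2) = 0.02297·16/0.0514·1.211e+04 = 8.662e+04 Pa.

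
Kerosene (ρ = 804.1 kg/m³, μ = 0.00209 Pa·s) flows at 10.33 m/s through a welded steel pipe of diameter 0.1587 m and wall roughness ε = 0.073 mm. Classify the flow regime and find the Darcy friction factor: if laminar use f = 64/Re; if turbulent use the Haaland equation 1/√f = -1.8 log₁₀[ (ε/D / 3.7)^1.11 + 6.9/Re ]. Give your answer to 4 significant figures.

Re = ρVD/μ = 804.1·10.33·0.1587/0.00209 = 6.307e+05.
Re > 4000 → turbulent. ε/D = 7.3e-05/0.1587 = 0.00046; Haaland: 1/√f = -1.8 log₁₀[4.62e-05 + 1.09e-05] = 7.637, so f = 0.01715.

f ≈ 0.01715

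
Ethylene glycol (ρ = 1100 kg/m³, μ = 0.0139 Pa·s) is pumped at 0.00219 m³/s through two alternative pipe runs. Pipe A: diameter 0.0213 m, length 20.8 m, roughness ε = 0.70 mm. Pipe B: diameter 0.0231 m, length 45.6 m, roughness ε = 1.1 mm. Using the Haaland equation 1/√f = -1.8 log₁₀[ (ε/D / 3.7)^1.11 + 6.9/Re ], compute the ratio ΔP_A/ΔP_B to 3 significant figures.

ΔP_A/ΔP_B ≈ 0.587

Pipe A: V = Q/A = 0.00219/0.0003563 = 6.146 m/s; Re = 1.036e+04; ε/D = 0.0329; Haaland → f = 0.06231; ΔP_A = f(L/D)(ρV²/2) = 1.264e+06 Pa.
Pipe B: V = Q/A = 0.00219/0.0004191 = 5.226 m/s; Re = 9553; ε/D = 0.0476; Haaland → f = 0.07268; ΔP_B = f(L/D)(ρV²/2) = 2.155e+06 Pa.
ΔP_A/ΔP_B = 1.264e+06/2.155e+06 = 0.587.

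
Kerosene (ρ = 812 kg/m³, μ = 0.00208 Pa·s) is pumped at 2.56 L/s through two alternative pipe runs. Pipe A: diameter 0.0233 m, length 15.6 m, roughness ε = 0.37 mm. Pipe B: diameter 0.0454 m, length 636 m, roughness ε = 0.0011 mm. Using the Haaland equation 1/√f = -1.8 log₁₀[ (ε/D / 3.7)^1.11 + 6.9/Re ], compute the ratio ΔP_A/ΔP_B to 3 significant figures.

Pipe A: V = Q/A = 0.00256/0.0004264 = 6.004 m/s; Re = 5.461e+04; ε/D = 0.0159; Haaland → f = 0.04548; ΔP_A = f(L/D)(ρV²/2) = 4.456e+05 Pa.
Pipe B: V = Q/A = 0.00256/0.001619 = 1.581 m/s; Re = 2.803e+04; ε/D = 2.42e-05; Haaland → f = 0.02374; ΔP_B = f(L/D)(ρV²/2) = 3.377e+05 Pa.
ΔP_A/ΔP_B = 4.456e+05/3.377e+05 = 1.32.

ΔP_A/ΔP_B ≈ 1.32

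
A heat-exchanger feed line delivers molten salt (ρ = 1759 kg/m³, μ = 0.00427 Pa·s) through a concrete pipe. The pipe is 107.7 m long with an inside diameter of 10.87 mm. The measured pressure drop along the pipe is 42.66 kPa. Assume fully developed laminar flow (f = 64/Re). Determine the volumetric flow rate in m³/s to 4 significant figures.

Q ≈ 3.179×10^-5 m³/s

For laminar flow, f = 64/Re with Re = ρVD/μ, so Darcy-Weisbach reduces to ΔP = 32μLV/D². Solving for V: V = ΔP·D²/(32μL) = 4.266e+04·(0.01087)²/(32·0.00427·107.7) = 0.3425 m/s.
Check: Re = ρVD/μ = 1759·0.3425·0.01087/0.00427 = 1534 < 2300, so the laminar assumption holds.
Q = V·A = 0.3425·(π/4·0.01087²) = 3.179e-05 m³/s = 3.179×10^-5 m³/s.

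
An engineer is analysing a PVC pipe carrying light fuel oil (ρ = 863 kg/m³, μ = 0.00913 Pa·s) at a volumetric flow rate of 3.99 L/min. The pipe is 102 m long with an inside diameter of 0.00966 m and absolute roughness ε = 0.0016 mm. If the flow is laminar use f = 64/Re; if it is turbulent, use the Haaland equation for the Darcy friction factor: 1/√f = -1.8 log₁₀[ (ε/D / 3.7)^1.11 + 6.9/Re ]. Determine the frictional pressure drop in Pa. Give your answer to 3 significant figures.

ΔP ≈ 290000 Pa

Q = 3.99 L/min = 3.99/60000 = 6.65e-05 m³/s.
Cross-sectional area A = πD²/4 = π(0.00966)²/4 = 7.329e-05 m²; mean velocity V = Q/A = 6.65e-05/7.329e-05 = 0.9074 m/s.
Reynolds number Re = ρVD/μ = 863 · 0.9074 · 0.00966 / 0.00913 = 828.5.
Re < 2300 → laminar flow, so f = 64/Re = 64/828.5 = 0.07725 (the turbulent correlation is not needed).
Darcy-Weisbach: ΔP = f(L/D)(ρV²/2) = 0.07725·(102/0.00966)·(863·0.9074²/2) = 0.07725·1.056e+04·355.3 = 2.898e+05 Pa.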